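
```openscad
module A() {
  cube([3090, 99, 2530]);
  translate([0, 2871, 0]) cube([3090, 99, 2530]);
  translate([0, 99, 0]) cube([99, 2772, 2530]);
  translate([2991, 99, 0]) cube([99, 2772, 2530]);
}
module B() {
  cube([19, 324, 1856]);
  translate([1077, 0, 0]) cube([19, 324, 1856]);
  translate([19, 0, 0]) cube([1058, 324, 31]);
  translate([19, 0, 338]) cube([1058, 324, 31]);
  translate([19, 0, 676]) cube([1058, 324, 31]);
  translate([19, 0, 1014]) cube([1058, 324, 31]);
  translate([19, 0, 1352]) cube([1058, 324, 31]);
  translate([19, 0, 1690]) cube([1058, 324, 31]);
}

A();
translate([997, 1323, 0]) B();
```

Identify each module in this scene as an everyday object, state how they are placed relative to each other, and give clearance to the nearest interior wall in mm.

Clearances: x = 898, y = 1224; minimum 898 mm.

A is a house frame. B is a bookshelf. The bookshelf sits inside the house frame, centred. The clearance to the nearest interior wall is 898 mm.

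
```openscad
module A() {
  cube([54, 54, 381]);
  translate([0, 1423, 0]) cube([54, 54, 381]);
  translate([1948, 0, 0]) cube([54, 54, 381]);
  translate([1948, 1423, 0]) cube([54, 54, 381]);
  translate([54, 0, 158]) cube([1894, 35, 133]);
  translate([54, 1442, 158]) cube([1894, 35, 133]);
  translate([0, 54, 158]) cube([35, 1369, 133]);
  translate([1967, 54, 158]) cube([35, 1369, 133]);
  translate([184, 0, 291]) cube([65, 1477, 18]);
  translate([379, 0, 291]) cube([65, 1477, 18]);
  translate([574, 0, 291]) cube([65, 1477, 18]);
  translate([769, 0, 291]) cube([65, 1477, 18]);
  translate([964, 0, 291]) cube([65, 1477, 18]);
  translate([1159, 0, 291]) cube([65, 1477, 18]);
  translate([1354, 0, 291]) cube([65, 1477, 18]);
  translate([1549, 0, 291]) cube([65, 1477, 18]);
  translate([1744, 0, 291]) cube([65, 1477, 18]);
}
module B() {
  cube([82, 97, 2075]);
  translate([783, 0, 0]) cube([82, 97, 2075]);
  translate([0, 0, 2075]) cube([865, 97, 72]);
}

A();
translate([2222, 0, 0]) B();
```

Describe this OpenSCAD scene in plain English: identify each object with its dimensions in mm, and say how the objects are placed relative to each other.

A is a bed frame 2002 mm long (x) by 1477 mm wide (y). Four 54×54 mm corner posts, 381 mm tall, at the corners of the footprint. Four rails of 35 mm thickness and 133 mm height run between adjacent posts with their undersides at z = 158 mm, their outer faces flush with the outside of the frame (the two x-running rails run between the posts' inner faces; the two y-running rails run between the posts' inner faces). 9 slats, each 65 mm wide (x) and 18 mm thick, lie across the top of the two x-running rails, running the full 1477 mm width of the frame in y; the slats are evenly spaced along x between the inner faces of the end posts with equal gaps (rounded down to the nearest mm) at the −x end and between each pair — any rounding remainder accumulates at the +x end.

B is a door frame. The clear opening is 701 mm wide and 2075 mm high. Two 82 mm wide jambs, 97 mm deep, stand either side of the opening from the floor to the top of the opening. A 72 mm thick head sits across the top of both jambs, spanning the full outside width of the frame.

The door frame is on the floor beside the bed frame on its +x side.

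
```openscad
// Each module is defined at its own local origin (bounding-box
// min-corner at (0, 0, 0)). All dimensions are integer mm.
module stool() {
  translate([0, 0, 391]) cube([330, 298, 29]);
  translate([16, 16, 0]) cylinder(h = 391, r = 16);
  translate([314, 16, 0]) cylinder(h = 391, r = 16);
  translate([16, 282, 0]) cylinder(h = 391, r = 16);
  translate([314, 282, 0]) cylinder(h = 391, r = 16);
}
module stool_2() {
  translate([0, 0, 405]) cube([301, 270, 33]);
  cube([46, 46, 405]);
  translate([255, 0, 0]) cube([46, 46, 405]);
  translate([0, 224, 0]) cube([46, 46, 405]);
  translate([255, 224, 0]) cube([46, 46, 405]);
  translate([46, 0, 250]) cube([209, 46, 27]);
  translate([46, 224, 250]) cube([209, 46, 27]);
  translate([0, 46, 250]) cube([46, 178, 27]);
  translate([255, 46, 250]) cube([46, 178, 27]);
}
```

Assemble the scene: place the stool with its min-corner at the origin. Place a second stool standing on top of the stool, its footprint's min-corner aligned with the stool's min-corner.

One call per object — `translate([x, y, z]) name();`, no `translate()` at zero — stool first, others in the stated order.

stool();
translate([0, 0, 420]) stool_2();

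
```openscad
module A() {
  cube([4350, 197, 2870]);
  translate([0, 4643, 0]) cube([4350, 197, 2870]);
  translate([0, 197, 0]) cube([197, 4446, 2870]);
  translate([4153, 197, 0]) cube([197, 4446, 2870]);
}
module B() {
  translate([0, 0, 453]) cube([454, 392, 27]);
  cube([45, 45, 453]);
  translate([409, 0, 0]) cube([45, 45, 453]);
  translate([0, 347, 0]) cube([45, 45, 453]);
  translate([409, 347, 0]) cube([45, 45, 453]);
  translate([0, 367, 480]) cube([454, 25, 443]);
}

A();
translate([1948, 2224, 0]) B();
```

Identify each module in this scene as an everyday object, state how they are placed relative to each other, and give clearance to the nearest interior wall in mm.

A is a house frame. B is a chair. The chair sits inside the house frame, centred. The clearance to the nearest interior wall is 1751 mm.

Clearances: x = 1751, y = 2027; minimum 1751 mm.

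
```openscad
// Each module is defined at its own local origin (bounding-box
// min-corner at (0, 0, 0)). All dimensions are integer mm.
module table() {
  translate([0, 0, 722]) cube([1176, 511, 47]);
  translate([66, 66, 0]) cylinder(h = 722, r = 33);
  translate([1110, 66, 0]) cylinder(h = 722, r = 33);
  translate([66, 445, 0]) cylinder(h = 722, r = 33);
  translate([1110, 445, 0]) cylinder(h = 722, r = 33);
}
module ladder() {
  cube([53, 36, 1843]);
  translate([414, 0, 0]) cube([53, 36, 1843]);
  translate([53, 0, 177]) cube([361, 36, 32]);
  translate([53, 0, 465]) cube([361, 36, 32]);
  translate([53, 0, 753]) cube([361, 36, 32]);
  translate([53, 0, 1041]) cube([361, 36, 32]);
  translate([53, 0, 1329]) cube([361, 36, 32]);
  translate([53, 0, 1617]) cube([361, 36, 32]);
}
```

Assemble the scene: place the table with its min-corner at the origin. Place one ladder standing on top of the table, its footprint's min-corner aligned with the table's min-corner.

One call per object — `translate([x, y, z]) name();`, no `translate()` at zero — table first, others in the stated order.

table();
translate([0, 0, 769]) ladder();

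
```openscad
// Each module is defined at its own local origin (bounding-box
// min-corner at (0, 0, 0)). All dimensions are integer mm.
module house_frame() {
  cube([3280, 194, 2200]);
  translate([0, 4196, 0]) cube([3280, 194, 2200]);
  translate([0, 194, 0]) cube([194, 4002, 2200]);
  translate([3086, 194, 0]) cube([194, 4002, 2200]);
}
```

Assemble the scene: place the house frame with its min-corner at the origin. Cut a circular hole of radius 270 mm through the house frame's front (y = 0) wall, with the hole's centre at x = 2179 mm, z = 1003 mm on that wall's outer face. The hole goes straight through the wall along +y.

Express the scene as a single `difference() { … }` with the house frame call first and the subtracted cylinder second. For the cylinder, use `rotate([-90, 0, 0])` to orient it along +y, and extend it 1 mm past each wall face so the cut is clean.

difference() {
  house_frame();
  translate([2179, -1, 1003]) rotate([-90, 0, 0]) cylinder(h = 196, r = 270);
}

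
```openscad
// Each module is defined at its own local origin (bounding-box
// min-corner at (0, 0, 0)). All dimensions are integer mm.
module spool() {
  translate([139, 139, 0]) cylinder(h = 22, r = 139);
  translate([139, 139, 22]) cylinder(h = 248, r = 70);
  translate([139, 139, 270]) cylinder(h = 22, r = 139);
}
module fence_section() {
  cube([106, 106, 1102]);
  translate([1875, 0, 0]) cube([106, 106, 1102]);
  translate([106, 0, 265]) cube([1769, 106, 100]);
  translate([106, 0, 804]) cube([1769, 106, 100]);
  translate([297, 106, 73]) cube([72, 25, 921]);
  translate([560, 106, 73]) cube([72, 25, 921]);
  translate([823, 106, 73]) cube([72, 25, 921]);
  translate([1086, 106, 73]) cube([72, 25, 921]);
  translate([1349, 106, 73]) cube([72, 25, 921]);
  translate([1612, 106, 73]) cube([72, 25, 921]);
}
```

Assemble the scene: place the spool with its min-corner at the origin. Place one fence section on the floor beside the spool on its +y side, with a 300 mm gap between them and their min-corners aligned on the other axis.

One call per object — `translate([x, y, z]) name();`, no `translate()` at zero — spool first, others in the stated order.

spool();
translate([0, 578, 0]) fence_section();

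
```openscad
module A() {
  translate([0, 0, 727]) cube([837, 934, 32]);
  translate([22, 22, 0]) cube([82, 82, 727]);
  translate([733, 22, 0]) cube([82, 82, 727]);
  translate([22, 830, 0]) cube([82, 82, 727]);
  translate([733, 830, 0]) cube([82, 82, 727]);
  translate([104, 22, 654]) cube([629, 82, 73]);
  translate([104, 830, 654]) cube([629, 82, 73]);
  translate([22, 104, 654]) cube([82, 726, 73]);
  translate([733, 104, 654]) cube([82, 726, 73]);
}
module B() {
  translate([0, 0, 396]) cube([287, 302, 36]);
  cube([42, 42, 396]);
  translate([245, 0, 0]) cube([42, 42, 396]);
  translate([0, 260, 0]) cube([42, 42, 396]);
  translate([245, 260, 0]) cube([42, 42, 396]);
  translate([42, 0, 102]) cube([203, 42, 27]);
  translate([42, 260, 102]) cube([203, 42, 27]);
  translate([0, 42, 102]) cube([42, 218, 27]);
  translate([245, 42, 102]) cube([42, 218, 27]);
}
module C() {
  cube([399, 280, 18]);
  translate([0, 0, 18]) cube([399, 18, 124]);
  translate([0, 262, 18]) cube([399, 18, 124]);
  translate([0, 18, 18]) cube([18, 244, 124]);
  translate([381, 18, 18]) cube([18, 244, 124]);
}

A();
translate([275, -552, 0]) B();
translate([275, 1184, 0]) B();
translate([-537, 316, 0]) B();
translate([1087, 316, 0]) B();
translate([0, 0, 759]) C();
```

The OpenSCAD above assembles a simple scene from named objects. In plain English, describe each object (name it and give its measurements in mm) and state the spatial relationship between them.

A is a rectangular dining table. The top is 837×934×32 mm with its upper surface at z = 759 mm. It stands on four 82×82 mm square legs, each inset 22 mm from the nearest pair of top edges, running from the floor to the underside of the top. Four apron rails, 82 mm thick and 73 mm tall, run between adjacent legs with their top edges flush with the underside of the top and their outer faces flush with the legs' outer faces.

B is a four-legged stool. The seat is a 287×302×36 mm slab whose top surface is at z = 432 mm; four square legs, each 42×42 mm in cross-section, run from the floor (z = 0) to the underside of the seat, each flush with a corner of the seat. Four stretchers, 42 mm wide and 27 mm tall, connect adjacent legs with their undersides at z = 102 mm, each running between the inner faces of the legs it joins and aligned with the legs' outer faces on the other axis.

C is an open storage box with external size 399×280×142 mm and wall thickness 18 mm (the base is also 18 mm thick). The base covers the whole footprint; the four walls stand on the base, with the y-facing walls full-width and the x-facing walls fitting between their inner faces.

Four stools sit around the table at the −y, +y, −x, +x sides. The open box is on top of the table.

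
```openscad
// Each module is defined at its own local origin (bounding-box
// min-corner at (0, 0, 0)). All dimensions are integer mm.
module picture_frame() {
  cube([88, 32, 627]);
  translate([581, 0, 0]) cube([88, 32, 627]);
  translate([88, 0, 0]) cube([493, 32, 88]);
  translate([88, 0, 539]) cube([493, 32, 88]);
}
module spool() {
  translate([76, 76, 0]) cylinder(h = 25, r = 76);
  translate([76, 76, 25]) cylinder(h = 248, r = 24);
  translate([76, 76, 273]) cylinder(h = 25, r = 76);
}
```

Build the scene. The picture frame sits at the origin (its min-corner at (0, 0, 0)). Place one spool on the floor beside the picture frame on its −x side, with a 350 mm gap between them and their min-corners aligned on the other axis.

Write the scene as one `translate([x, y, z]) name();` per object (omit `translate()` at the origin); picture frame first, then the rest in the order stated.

picture_frame();
translate([-502, 0, 0]) spool();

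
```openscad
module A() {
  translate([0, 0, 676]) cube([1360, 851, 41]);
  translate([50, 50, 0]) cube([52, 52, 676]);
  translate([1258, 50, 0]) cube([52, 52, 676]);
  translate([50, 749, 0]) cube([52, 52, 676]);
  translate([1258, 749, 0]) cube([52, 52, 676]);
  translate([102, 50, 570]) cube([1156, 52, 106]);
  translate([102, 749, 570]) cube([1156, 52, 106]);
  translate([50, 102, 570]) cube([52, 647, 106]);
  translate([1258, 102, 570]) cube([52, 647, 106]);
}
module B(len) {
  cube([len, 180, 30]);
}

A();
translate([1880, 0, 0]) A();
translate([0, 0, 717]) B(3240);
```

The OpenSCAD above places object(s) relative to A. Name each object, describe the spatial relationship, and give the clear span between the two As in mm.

Second table starts at x = 1880; first ends at x = 1360; clear span = 1880 − 1360 = 520 mm.

A is a table. B is a beam. A beam spans the tops of two tables. The clear span between the two tables is 520 mm.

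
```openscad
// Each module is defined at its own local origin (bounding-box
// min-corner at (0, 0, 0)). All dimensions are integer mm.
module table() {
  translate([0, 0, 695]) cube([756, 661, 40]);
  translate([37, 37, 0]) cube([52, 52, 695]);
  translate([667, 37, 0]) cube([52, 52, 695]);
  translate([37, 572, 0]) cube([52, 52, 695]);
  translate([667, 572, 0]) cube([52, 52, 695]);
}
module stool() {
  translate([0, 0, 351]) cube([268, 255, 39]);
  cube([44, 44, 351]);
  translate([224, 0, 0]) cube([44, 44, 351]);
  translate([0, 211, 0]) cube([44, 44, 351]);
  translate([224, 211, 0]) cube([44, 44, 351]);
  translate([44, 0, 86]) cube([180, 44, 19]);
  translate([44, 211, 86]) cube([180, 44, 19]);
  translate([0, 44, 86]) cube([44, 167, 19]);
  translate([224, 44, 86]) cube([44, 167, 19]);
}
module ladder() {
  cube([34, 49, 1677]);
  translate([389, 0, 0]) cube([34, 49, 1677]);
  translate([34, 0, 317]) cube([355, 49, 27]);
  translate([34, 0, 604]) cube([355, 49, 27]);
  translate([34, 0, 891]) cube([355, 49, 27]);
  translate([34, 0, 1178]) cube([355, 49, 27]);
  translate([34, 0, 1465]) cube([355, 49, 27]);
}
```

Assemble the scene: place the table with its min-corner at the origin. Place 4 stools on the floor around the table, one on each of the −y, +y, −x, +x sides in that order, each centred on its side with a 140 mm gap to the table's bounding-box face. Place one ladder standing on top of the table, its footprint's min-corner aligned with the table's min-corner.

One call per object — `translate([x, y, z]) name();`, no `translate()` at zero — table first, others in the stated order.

table();
translate([244, -395, 0]) stool();
translate([244, 801, 0]) stool();
translate([-408, 203, 0]) stool();
translate([896, 203, 0]) stool();
translate([0, 0, 735]) ladder();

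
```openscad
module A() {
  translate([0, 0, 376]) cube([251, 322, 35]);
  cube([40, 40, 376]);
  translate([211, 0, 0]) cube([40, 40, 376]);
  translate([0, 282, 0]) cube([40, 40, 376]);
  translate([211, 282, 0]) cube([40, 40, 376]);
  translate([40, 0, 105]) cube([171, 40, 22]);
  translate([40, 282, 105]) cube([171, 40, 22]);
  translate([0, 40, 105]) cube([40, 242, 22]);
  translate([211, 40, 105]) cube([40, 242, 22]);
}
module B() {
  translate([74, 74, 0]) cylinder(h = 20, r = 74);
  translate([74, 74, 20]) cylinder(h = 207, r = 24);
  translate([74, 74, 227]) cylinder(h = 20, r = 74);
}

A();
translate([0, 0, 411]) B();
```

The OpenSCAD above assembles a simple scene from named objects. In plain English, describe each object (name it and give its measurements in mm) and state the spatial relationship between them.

A is a four-legged stool. The seat is a 251×322×35 mm slab whose top surface is at z = 411 mm; four square legs, each 40×40 mm in cross-section, run from the floor (z = 0) to the underside of the seat, each flush with a corner of the seat. Four stretchers, 40 mm wide and 22 mm tall, connect adjacent legs with their undersides at z = 105 mm, each running between the inner faces of the legs it joins and aligned with the legs' outer faces on the other axis.

B is a spool: two coaxial disc flanges of radius 74 mm and thickness 20 mm, joined by a core cylinder of radius 24 mm and height 207 mm. The lower flange rests on z = 0 and the three cylinders share a vertical axis.

The spool is on top of the stool.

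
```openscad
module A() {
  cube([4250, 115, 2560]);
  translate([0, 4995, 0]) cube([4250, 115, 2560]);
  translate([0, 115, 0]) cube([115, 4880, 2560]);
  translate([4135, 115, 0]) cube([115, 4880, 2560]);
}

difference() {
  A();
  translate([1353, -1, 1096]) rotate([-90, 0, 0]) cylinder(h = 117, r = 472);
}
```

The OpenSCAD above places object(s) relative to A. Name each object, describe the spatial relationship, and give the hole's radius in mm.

The subtracted cylinder has r = 472 mm.

A is a house frame. The house frame has a circular hole through its front wall. The hole's radius is 472 mm.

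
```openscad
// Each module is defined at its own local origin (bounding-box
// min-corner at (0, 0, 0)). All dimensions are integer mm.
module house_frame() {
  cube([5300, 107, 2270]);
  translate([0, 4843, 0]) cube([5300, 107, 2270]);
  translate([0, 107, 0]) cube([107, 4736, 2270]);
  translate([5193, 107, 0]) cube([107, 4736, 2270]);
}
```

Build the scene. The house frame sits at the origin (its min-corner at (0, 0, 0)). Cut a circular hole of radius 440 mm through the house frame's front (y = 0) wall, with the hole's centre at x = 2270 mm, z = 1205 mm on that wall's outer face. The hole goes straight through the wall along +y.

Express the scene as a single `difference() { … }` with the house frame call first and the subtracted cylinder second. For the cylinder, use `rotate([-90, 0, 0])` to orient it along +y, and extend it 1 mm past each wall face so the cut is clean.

difference() {
  house_frame();
  translate([2270, -1, 1205]) rotate([-90, 0, 0]) cylinder(h = 109, r = 440);
}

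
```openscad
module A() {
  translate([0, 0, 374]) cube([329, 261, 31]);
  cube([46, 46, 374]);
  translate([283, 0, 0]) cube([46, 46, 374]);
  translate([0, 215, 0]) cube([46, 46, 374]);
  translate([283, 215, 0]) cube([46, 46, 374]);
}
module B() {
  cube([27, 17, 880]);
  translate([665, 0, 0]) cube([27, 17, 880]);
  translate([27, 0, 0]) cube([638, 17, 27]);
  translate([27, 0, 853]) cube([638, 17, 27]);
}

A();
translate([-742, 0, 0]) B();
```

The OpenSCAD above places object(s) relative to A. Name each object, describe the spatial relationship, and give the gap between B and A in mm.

The picture frame's nearest face is 50 mm from the stool's −x face.

A is a stool. B is a picture frame. The picture frame is on the floor beside the stool on its −x side. The gap between the picture frame and the stool is 50 mm.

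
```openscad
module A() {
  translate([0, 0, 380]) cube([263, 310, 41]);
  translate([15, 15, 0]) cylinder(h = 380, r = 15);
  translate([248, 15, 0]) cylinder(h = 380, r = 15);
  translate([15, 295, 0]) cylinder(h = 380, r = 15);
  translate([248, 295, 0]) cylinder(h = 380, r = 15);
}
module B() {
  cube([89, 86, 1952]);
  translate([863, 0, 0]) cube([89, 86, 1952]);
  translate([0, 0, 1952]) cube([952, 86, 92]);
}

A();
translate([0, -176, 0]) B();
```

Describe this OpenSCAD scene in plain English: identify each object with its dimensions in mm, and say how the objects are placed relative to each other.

A is a simple wooden stool: a rectangular seat 263 mm (x) by 310 mm (y), 41 mm thick, top face at z = 421 mm, on four round legs, each 30 mm in diameter. The legs rest on z = 0, each leg's axis is inset half a diameter from the nearest pair of seat edges (so the leg's bounding box is flush with the corner).

B is a door frame. The clear opening is 774 mm wide and 1952 mm high. Two 89 mm wide jambs, 86 mm deep, stand either side of the opening from the floor to the top of the opening. A 92 mm thick head sits across the top of both jambs, spanning the full outside width of the frame.

The door frame is on the floor beside the stool on its −y side.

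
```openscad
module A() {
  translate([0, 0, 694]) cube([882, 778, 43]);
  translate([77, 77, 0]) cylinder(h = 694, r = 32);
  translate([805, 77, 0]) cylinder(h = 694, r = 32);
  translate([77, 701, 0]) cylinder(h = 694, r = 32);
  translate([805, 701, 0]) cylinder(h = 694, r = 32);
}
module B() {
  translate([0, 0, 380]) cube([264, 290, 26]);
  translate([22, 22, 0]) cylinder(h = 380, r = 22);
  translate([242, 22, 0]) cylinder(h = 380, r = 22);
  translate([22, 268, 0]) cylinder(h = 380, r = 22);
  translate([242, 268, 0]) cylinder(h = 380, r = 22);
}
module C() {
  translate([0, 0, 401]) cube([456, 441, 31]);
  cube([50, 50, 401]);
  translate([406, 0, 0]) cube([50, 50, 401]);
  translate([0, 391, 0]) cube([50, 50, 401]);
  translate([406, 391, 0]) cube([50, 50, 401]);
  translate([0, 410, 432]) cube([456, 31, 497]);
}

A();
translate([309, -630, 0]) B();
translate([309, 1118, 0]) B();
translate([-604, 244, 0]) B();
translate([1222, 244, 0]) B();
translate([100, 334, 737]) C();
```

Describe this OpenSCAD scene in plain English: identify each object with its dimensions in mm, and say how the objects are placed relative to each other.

A is a rectangular dining table. The top is 882×778×43 mm with its upper surface at z = 737 mm. It stands on four round legs of 64 mm diameter, each leg's bounding box inset 45 mm from the nearest pair of top edges, running from the floor to the underside of the top.

B is a simple wooden stool: a rectangular seat 264 mm (x) by 290 mm (y), 26 mm thick, top face at z = 406 mm, on four round legs, each 44 mm in diameter. The legs rest on z = 0, each leg's axis is inset half a diameter from the nearest pair of seat edges (so the leg's bounding box is flush with the corner).

C is a chair. The seat is a 456×441×31 mm slab with its top at z = 432 mm, on four 50×50 mm corner legs (flush with the seat edges, standing on z = 0). A flat backrest 31 mm thick, 497 mm tall, spans the full seat width and rises from the seat top along its +y edge, rear face flush with the rear of the seat.

Four stools sit around the table at the −y, +y, −x, +x sides. The chair is on top of the table.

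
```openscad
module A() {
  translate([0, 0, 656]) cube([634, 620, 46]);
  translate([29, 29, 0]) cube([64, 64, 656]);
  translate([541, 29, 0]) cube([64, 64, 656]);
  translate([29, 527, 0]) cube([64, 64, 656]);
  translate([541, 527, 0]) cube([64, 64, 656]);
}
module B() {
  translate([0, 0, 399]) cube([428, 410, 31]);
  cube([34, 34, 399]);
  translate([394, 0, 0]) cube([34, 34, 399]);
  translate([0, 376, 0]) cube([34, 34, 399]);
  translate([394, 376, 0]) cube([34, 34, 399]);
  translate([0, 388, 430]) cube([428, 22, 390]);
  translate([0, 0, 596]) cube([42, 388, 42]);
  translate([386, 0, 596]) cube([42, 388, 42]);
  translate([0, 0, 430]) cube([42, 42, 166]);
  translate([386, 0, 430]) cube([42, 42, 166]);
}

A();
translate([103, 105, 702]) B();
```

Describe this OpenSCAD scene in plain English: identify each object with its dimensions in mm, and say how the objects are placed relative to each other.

A is a table with a 634×620 mm rectangular top, 46 mm thick, top surface at z = 702 mm, supported by four 64×64 mm square legs, each inset 29 mm from the nearest pair of top edges, running from the floor.

B is a chair: 428×410 mm seat, 31 mm thick, top at z = 430 mm, on four 34 mm square corner legs flush with the seat edges. A 22 mm thick backrest slab spans the full seat width, extending 390 mm above the seat top, its back face flush with the seat's +y edge. Two armrests of 42×42 mm section run along each side from the seat's front edge to the front of the backrest, top faces 208 mm above the seat top and outer faces flush with the seat's x-edges; a 42×42 mm post under the front of each armrest stands on the seat at the front corner.

The chair is on top of the table, centred.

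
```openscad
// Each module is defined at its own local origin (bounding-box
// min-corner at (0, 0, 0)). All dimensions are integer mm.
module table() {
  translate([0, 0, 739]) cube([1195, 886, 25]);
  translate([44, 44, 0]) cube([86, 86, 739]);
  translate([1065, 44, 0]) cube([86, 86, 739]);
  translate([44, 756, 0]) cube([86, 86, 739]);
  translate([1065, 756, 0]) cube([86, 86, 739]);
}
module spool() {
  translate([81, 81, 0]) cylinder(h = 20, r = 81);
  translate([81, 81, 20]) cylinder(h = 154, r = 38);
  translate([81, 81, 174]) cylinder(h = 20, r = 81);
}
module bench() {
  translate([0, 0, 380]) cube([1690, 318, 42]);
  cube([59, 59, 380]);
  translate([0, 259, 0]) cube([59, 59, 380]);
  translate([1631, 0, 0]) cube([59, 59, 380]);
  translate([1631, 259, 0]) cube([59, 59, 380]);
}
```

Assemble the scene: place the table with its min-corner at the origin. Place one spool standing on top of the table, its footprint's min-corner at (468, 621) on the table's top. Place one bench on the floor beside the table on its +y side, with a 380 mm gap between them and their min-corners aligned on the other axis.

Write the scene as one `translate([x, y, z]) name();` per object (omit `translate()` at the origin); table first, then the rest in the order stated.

table();
translate([468, 621, 764]) spool();
translate([0, 1266, 0]) bench();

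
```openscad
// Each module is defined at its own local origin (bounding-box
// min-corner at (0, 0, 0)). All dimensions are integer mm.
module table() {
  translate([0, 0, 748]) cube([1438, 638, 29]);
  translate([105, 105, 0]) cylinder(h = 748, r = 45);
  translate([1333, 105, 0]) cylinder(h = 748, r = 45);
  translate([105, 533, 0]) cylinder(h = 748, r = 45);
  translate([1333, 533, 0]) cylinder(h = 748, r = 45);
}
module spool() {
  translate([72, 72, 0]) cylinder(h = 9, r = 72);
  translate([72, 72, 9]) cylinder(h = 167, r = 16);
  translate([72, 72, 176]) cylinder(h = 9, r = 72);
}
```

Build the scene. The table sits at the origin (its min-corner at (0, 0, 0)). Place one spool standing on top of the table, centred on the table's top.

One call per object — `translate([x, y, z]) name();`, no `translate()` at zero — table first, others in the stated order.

table();
translate([647, 247, 777]) spool();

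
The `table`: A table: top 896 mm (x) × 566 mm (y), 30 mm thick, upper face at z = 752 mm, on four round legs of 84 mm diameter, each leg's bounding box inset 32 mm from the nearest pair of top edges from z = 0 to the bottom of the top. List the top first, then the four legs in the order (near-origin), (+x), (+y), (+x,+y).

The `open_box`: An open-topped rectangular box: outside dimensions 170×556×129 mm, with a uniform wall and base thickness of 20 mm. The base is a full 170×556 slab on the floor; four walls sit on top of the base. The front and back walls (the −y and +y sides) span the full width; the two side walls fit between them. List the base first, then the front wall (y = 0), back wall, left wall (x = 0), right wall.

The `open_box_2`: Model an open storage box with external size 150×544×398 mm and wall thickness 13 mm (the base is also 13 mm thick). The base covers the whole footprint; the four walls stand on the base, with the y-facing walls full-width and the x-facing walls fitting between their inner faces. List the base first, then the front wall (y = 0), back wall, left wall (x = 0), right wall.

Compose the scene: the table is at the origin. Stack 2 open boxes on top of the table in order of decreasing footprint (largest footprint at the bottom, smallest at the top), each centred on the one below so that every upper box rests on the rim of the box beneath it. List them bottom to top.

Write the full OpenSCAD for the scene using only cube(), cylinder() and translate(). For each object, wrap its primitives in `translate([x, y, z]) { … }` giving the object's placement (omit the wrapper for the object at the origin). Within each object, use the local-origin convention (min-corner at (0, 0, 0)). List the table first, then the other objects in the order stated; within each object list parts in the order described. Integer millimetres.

translate([0, 0, 722]) cube([896, 566, 30]);
translate([74, 74, 0]) cylinder(h = 722, r = 42);
translate([822, 74, 0]) cylinder(h = 722, r = 42);
translate([74, 492, 0]) cylinder(h = 722, r = 42);
translate([822, 492, 0]) cylinder(h = 722, r = 42);
translate([363, 5, 752]) {
  cube([170, 556, 20]);
  translate([0, 0, 20]) cube([170, 20, 109]);
  translate([0, 536, 20]) cube([170, 20, 109]);
  translate([0, 20, 20]) cube([20, 516, 109]);
  translate([150, 20, 20]) cube([20, 516, 109]);
}
translate([373, 11, 881]) {
  cube([150, 544, 13]);
  translate([0, 0, 13]) cube([150, 13, 385]);
  translate([0, 531, 13]) cube([150, 13, 385]);
  translate([0, 13, 13]) cube([13, 518, 385]);
  translate([137, 13, 13]) cube([13, 518, 385]);
}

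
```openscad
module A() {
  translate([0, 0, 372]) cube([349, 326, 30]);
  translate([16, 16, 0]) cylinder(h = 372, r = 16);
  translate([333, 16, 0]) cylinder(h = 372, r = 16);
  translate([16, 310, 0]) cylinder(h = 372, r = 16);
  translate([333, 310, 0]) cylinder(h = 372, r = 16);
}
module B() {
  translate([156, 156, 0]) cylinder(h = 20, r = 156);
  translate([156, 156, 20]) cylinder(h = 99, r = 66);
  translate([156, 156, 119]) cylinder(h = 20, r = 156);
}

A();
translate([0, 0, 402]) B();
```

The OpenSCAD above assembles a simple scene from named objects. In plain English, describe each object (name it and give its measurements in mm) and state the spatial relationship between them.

A is a four-legged stool. The seat is 349×326 mm, 30 mm thick, top at z = 402 mm. It stands on four round legs, each 32 mm in diameter, from z = 0 to the seat underside, each leg's axis is inset half a diameter from the nearest pair of seat edges (so the leg's bounding box is flush with the corner).

B is a spool: two coaxial disc flanges of radius 156 mm and thickness 20 mm, joined by a core cylinder of radius 66 mm and height 99 mm. The lower flange rests on z = 0 and the three cylinders share a vertical axis.

The spool is on top of the stool.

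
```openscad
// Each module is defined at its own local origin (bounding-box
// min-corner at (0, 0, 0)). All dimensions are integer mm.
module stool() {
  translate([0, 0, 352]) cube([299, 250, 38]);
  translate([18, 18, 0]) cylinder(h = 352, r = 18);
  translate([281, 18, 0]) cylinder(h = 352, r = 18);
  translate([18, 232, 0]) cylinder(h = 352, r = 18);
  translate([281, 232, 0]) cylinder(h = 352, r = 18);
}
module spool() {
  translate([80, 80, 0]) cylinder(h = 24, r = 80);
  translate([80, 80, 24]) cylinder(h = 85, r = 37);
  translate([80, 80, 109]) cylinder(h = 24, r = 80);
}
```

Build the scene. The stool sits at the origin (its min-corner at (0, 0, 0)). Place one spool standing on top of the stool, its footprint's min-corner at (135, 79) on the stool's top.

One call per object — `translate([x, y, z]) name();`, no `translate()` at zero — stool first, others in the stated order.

stool();
translate([135, 79, 390]) spool();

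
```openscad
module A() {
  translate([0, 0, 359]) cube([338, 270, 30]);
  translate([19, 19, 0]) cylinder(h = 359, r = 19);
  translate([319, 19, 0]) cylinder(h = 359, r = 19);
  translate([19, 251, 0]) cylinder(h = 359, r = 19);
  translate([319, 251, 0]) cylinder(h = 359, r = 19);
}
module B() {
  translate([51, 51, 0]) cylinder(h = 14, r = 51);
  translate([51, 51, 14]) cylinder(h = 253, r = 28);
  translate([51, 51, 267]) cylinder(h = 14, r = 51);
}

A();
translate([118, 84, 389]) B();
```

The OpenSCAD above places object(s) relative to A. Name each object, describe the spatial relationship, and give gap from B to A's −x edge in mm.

A is a stool. B is a spool. The spool is on top of the stool, centred. The gap from the spool to the stool's −x edge is 118 mm.

The spool's min-x is at 118; the stool's min-x is 0; gap = 118 mm.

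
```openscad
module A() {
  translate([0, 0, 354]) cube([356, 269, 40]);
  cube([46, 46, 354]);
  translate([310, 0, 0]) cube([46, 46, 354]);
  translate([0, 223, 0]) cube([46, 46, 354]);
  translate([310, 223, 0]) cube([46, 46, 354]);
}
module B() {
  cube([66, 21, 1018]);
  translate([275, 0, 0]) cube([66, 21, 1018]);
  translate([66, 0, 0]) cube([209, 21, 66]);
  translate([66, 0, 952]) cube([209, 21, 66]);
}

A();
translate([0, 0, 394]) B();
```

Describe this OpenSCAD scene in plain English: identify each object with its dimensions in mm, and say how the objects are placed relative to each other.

A is a four-legged stool. The seat is a 356×269×40 mm slab whose top surface is at z = 394 mm; four square legs, each 46×46 mm in cross-section, run from the floor (z = 0) to the underside of the seat, each flush with a corner of the seat.

B is a picture frame with a 209×886 mm rectangular opening (x by z) and a uniform 66 mm border on every side. Frame depth is 21 mm along y. It is built from two vertical stiles running the full outside height and two horizontal rails spanning the gap between the stiles.

The picture frame is on top of the stool.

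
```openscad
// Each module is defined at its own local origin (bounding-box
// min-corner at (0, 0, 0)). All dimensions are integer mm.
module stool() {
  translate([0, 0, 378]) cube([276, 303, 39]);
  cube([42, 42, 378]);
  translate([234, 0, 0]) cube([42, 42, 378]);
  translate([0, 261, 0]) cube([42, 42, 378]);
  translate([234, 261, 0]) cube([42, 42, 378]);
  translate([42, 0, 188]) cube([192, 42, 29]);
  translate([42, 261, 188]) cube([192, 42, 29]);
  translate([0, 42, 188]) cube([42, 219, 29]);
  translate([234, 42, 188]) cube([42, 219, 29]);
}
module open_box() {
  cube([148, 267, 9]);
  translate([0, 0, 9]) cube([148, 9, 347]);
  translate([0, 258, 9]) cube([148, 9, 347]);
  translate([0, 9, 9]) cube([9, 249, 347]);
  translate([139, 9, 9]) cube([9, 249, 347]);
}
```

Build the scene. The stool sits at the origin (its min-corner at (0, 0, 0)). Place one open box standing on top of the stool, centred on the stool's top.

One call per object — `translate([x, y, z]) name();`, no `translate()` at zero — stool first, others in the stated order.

stool();
translate([64, 18, 417]) open_box();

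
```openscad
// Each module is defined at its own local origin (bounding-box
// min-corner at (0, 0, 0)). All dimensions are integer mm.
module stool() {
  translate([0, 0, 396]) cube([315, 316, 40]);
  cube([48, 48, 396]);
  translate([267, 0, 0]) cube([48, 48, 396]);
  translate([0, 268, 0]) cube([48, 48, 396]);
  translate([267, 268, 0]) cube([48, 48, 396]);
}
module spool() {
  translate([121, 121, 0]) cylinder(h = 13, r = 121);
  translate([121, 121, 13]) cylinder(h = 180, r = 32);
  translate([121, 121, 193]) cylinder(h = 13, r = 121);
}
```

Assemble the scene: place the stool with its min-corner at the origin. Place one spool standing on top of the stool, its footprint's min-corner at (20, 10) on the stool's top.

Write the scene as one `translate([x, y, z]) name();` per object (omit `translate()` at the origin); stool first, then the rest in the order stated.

stool();
translate([20, 10, 436]) spool();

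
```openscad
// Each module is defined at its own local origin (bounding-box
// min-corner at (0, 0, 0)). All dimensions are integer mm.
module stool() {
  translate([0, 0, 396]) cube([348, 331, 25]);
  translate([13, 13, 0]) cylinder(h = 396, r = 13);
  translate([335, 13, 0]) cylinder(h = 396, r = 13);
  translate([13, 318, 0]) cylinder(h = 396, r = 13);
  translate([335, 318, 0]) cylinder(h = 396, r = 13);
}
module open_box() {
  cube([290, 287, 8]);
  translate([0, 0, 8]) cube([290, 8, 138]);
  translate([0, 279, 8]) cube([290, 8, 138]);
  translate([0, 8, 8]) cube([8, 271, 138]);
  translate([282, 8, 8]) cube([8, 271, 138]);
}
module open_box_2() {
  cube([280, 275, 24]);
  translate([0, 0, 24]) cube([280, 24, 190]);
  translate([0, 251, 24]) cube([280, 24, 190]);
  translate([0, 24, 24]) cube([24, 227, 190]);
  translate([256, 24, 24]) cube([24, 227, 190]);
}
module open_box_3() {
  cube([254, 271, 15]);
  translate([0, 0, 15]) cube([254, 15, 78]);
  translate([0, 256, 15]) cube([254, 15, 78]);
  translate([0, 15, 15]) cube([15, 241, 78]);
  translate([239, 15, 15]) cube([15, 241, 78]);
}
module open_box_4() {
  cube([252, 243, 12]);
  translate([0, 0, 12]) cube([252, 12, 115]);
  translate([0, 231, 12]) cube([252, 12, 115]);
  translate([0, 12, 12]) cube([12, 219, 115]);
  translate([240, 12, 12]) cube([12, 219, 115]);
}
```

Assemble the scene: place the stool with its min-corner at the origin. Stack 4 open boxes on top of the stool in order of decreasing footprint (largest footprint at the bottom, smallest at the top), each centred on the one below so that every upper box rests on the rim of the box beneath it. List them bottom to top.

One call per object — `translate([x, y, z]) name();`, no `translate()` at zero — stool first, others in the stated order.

stool();
translate([29, 22, 421]) open_box();
translate([34, 28, 567]) open_box_2();
translate([47, 30, 781]) open_box_3();
translate([48, 44, 874]) open_box_4();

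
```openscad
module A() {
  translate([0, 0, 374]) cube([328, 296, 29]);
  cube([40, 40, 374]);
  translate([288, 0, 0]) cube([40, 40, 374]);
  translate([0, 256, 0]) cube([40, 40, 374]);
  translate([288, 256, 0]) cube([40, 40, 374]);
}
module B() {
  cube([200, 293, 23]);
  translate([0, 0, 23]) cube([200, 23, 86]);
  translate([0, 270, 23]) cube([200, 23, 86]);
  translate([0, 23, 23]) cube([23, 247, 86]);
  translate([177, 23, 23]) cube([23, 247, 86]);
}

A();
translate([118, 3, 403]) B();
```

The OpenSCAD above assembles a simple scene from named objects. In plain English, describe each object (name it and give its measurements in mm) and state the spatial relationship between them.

A is a simple wooden stool: a rectangular seat 328 mm (x) by 296 mm (y), 29 mm thick, top face at z = 403 mm, on four square legs, each 40×40 mm in cross-section. The legs rest on z = 0, each flush with a corner of the seat.

B is an open-topped rectangular box: outside dimensions 200×293×109 mm, with a uniform wall and base thickness of 23 mm. The base is a full 200×293 slab on the floor; four walls sit on top of the base. The front and back walls (the −y and +y sides) span the full width; the two side walls fit between them.

The open box is on top of the stool.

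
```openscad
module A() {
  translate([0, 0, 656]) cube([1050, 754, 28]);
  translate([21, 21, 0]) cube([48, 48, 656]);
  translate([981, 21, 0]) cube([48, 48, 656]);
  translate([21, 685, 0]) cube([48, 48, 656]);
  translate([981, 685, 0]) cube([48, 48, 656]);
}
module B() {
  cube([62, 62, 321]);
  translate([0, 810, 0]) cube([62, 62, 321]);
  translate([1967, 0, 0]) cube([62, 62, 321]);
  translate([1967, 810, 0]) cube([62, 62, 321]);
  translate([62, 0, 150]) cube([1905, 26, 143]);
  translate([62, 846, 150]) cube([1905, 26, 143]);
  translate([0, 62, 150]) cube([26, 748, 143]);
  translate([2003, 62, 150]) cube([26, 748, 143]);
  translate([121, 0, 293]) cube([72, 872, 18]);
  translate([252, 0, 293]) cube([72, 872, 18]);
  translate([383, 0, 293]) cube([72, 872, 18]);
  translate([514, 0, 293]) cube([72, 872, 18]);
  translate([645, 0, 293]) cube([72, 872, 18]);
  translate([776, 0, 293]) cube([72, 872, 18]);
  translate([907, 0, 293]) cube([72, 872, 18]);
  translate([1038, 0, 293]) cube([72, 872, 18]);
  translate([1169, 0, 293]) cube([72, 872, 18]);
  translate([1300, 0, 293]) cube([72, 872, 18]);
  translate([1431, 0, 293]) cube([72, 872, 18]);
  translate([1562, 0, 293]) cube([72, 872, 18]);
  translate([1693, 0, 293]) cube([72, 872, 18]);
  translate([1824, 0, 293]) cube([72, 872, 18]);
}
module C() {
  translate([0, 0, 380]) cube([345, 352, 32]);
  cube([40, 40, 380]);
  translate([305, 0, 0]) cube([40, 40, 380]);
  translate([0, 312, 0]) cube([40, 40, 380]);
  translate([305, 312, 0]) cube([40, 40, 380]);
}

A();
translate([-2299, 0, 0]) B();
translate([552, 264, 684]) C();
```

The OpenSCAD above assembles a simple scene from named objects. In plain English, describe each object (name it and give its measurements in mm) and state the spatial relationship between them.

A is a rectangular dining table. The top is 1050×754×28 mm with its upper surface at z = 684 mm. It stands on four 48×48 mm square legs, each inset 21 mm from the nearest pair of top edges, running from the floor to the underside of the top.

B is a bed frame 2029 mm long (x) by 872 mm wide (y). Four 62×62 mm corner posts, 321 mm tall, at the corners of the footprint. Four rails of 26 mm thickness and 143 mm height run between adjacent posts with their undersides at z = 150 mm, their outer faces flush with the outside of the frame (the two x-running rails run between the posts' inner faces; the two y-running rails run between the posts' inner faces). 14 slats, each 72 mm wide (x) and 18 mm thick, lie across the top of the two x-running rails, running the full 872 mm width of the frame in y; the slats are evenly spaced along x between the inner faces of the end posts with equal gaps (rounded down to the nearest mm) at the −x end and between each pair — any rounding remainder accumulates at the +x end.

C is a simple wooden stool: a rectangular seat 345 mm (x) by 352 mm (y), 32 mm thick, top face at z = 412 mm, on four square legs, each 40×40 mm in cross-section. The legs rest on z = 0, each flush with a corner of the seat.

The bed frame is on the floor beside the table on its −x side. The stool is on top of the table.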